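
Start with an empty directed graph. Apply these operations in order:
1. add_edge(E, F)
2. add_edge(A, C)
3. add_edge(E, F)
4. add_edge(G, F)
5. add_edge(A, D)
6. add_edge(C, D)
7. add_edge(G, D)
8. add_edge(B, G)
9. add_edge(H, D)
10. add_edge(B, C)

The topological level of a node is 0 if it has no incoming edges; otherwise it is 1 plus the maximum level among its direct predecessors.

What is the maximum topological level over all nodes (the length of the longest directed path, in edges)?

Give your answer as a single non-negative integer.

Answer: 2

Derivation:
Op 1: add_edge(E, F). Edges now: 1
Op 2: add_edge(A, C). Edges now: 2
Op 3: add_edge(E, F) (duplicate, no change). Edges now: 2
Op 4: add_edge(G, F). Edges now: 3
Op 5: add_edge(A, D). Edges now: 4
Op 6: add_edge(C, D). Edges now: 5
Op 7: add_edge(G, D). Edges now: 6
Op 8: add_edge(B, G). Edges now: 7
Op 9: add_edge(H, D). Edges now: 8
Op 10: add_edge(B, C). Edges now: 9
Compute levels (Kahn BFS):
  sources (in-degree 0): A, B, E, H
  process A: level=0
    A->C: in-degree(C)=1, level(C)>=1
    A->D: in-degree(D)=3, level(D)>=1
  process B: level=0
    B->C: in-degree(C)=0, level(C)=1, enqueue
    B->G: in-degree(G)=0, level(G)=1, enqueue
  process E: level=0
    E->F: in-degree(F)=1, level(F)>=1
  process H: level=0
    H->D: in-degree(D)=2, level(D)>=1
  process C: level=1
    C->D: in-degree(D)=1, level(D)>=2
  process G: level=1
    G->D: in-degree(D)=0, level(D)=2, enqueue
    G->F: in-degree(F)=0, level(F)=2, enqueue
  process D: level=2
  process F: level=2
All levels: A:0, B:0, C:1, D:2, E:0, F:2, G:1, H:0
max level = 2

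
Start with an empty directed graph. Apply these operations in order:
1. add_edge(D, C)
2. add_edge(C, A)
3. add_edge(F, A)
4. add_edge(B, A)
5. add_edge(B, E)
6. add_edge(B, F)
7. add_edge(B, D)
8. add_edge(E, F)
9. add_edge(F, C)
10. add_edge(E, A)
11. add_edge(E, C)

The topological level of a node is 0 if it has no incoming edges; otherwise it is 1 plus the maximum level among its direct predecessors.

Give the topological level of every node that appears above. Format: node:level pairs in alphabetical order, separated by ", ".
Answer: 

Op 1: add_edge(D, C). Edges now: 1
Op 2: add_edge(C, A). Edges now: 2
Op 3: add_edge(F, A). Edges now: 3
Op 4: add_edge(B, A). Edges now: 4
Op 5: add_edge(B, E). Edges now: 5
Op 6: add_edge(B, F). Edges now: 6
Op 7: add_edge(B, D). Edges now: 7
Op 8: add_edge(E, F). Edges now: 8
Op 9: add_edge(F, C). Edges now: 9
Op 10: add_edge(E, A). Edges now: 10
Op 11: add_edge(E, C). Edges now: 11
Compute levels (Kahn BFS):
  sources (in-degree 0): B
  process B: level=0
    B->A: in-degree(A)=3, level(A)>=1
    B->D: in-degree(D)=0, level(D)=1, enqueue
    B->E: in-degree(E)=0, level(E)=1, enqueue
    B->F: in-degree(F)=1, level(F)>=1
  process D: level=1
    D->C: in-degree(C)=2, level(C)>=2
  process E: level=1
    E->A: in-degree(A)=2, level(A)>=2
    E->C: in-degree(C)=1, level(C)>=2
    E->F: in-degree(F)=0, level(F)=2, enqueue
  process F: level=2
    F->A: in-degree(A)=1, level(A)>=3
    F->C: in-degree(C)=0, level(C)=3, enqueue
  process C: level=3
    C->A: in-degree(A)=0, level(A)=4, enqueue
  process A: level=4
All levels: A:4, B:0, C:3, D:1, E:1, F:2

Answer: A:4, B:0, C:3, D:1, E:1, F:2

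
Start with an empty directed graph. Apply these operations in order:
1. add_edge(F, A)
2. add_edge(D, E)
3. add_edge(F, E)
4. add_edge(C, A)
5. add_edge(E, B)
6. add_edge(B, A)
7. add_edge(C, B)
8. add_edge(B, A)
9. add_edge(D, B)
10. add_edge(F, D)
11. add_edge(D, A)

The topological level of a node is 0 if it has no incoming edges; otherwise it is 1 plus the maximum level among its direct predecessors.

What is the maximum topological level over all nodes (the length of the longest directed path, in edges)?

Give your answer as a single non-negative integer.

Op 1: add_edge(F, A). Edges now: 1
Op 2: add_edge(D, E). Edges now: 2
Op 3: add_edge(F, E). Edges now: 3
Op 4: add_edge(C, A). Edges now: 4
Op 5: add_edge(E, B). Edges now: 5
Op 6: add_edge(B, A). Edges now: 6
Op 7: add_edge(C, B). Edges now: 7
Op 8: add_edge(B, A) (duplicate, no change). Edges now: 7
Op 9: add_edge(D, B). Edges now: 8
Op 10: add_edge(F, D). Edges now: 9
Op 11: add_edge(D, A). Edges now: 10
Compute levels (Kahn BFS):
  sources (in-degree 0): C, F
  process C: level=0
    C->A: in-degree(A)=3, level(A)>=1
    C->B: in-degree(B)=2, level(B)>=1
  process F: level=0
    F->A: in-degree(A)=2, level(A)>=1
    F->D: in-degree(D)=0, level(D)=1, enqueue
    F->E: in-degree(E)=1, level(E)>=1
  process D: level=1
    D->A: in-degree(A)=1, level(A)>=2
    D->B: in-degree(B)=1, level(B)>=2
    D->E: in-degree(E)=0, level(E)=2, enqueue
  process E: level=2
    E->B: in-degree(B)=0, level(B)=3, enqueue
  process B: level=3
    B->A: in-degree(A)=0, level(A)=4, enqueue
  process A: level=4
All levels: A:4, B:3, C:0, D:1, E:2, F:0
max level = 4

Answer: 4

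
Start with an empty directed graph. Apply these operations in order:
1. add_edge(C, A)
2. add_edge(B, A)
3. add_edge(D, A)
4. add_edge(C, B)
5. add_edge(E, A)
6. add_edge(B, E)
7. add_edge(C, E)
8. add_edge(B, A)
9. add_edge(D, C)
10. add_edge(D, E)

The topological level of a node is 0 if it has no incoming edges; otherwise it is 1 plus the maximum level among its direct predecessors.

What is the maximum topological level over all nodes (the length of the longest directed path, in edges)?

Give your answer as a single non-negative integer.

Op 1: add_edge(C, A). Edges now: 1
Op 2: add_edge(B, A). Edges now: 2
Op 3: add_edge(D, A). Edges now: 3
Op 4: add_edge(C, B). Edges now: 4
Op 5: add_edge(E, A). Edges now: 5
Op 6: add_edge(B, E). Edges now: 6
Op 7: add_edge(C, E). Edges now: 7
Op 8: add_edge(B, A) (duplicate, no change). Edges now: 7
Op 9: add_edge(D, C). Edges now: 8
Op 10: add_edge(D, E). Edges now: 9
Compute levels (Kahn BFS):
  sources (in-degree 0): D
  process D: level=0
    D->A: in-degree(A)=3, level(A)>=1
    D->C: in-degree(C)=0, level(C)=1, enqueue
    D->E: in-degree(E)=2, level(E)>=1
  process C: level=1
    C->A: in-degree(A)=2, level(A)>=2
    C->B: in-degree(B)=0, level(B)=2, enqueue
    C->E: in-degree(E)=1, level(E)>=2
  process B: level=2
    B->A: in-degree(A)=1, level(A)>=3
    B->E: in-degree(E)=0, level(E)=3, enqueue
  process E: level=3
    E->A: in-degree(A)=0, level(A)=4, enqueue
  process A: level=4
All levels: A:4, B:2, C:1, D:0, E:3
max level = 4

Answer: 4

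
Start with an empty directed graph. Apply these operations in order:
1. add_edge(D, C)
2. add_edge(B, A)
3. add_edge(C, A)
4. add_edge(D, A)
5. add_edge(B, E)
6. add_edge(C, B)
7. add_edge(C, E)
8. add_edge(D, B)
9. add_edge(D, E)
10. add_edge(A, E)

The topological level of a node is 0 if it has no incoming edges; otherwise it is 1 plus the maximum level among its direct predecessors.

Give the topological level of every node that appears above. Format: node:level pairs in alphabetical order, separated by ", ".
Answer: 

Answer: A:3, B:2, C:1, D:0, E:4

Derivation:
Op 1: add_edge(D, C). Edges now: 1
Op 2: add_edge(B, A). Edges now: 2
Op 3: add_edge(C, A). Edges now: 3
Op 4: add_edge(D, A). Edges now: 4
Op 5: add_edge(B, E). Edges now: 5
Op 6: add_edge(C, B). Edges now: 6
Op 7: add_edge(C, E). Edges now: 7
Op 8: add_edge(D, B). Edges now: 8
Op 9: add_edge(D, E). Edges now: 9
Op 10: add_edge(A, E). Edges now: 10
Compute levels (Kahn BFS):
  sources (in-degree 0): D
  process D: level=0
    D->A: in-degree(A)=2, level(A)>=1
    D->B: in-degree(B)=1, level(B)>=1
    D->C: in-degree(C)=0, level(C)=1, enqueue
    D->E: in-degree(E)=3, level(E)>=1
  process C: level=1
    C->A: in-degree(A)=1, level(A)>=2
    C->B: in-degree(B)=0, level(B)=2, enqueue
    C->E: in-degree(E)=2, level(E)>=2
  process B: level=2
    B->A: in-degree(A)=0, level(A)=3, enqueue
    B->E: in-degree(E)=1, level(E)>=3
  process A: level=3
    A->E: in-degree(E)=0, level(E)=4, enqueue
  process E: level=4
All levels: A:3, B:2, C:1, D:0, E:4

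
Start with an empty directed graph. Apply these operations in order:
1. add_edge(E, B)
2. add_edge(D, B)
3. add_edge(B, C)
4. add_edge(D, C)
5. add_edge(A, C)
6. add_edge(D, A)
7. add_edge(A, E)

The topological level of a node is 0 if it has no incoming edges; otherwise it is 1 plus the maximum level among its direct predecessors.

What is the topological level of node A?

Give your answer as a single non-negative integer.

Op 1: add_edge(E, B). Edges now: 1
Op 2: add_edge(D, B). Edges now: 2
Op 3: add_edge(B, C). Edges now: 3
Op 4: add_edge(D, C). Edges now: 4
Op 5: add_edge(A, C). Edges now: 5
Op 6: add_edge(D, A). Edges now: 6
Op 7: add_edge(A, E). Edges now: 7
Compute levels (Kahn BFS):
  sources (in-degree 0): D
  process D: level=0
    D->A: in-degree(A)=0, level(A)=1, enqueue
    D->B: in-degree(B)=1, level(B)>=1
    D->C: in-degree(C)=2, level(C)>=1
  process A: level=1
    A->C: in-degree(C)=1, level(C)>=2
    A->E: in-degree(E)=0, level(E)=2, enqueue
  process E: level=2
    E->B: in-degree(B)=0, level(B)=3, enqueue
  process B: level=3
    B->C: in-degree(C)=0, level(C)=4, enqueue
  process C: level=4
All levels: A:1, B:3, C:4, D:0, E:2
level(A) = 1

Answer: 1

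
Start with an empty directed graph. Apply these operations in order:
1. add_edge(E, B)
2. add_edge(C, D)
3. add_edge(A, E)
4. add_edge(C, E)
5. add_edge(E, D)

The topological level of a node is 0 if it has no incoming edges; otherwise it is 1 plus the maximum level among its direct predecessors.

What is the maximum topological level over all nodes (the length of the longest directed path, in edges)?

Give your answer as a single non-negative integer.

Answer: 2

Derivation:
Op 1: add_edge(E, B). Edges now: 1
Op 2: add_edge(C, D). Edges now: 2
Op 3: add_edge(A, E). Edges now: 3
Op 4: add_edge(C, E). Edges now: 4
Op 5: add_edge(E, D). Edges now: 5
Compute levels (Kahn BFS):
  sources (in-degree 0): A, C
  process A: level=0
    A->E: in-degree(E)=1, level(E)>=1
  process C: level=0
    C->D: in-degree(D)=1, level(D)>=1
    C->E: in-degree(E)=0, level(E)=1, enqueue
  process E: level=1
    E->B: in-degree(B)=0, level(B)=2, enqueue
    E->D: in-degree(D)=0, level(D)=2, enqueue
  process B: level=2
  process D: level=2
All levels: A:0, B:2, C:0, D:2, E:1
max level = 2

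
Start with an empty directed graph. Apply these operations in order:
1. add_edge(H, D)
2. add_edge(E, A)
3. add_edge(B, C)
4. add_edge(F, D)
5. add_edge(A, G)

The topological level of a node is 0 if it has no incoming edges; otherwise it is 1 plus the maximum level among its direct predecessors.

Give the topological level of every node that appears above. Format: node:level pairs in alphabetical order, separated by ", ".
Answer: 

Op 1: add_edge(H, D). Edges now: 1
Op 2: add_edge(E, A). Edges now: 2
Op 3: add_edge(B, C). Edges now: 3
Op 4: add_edge(F, D). Edges now: 4
Op 5: add_edge(A, G). Edges now: 5
Compute levels (Kahn BFS):
  sources (in-degree 0): B, E, F, H
  process B: level=0
    B->C: in-degree(C)=0, level(C)=1, enqueue
  process E: level=0
    E->A: in-degree(A)=0, level(A)=1, enqueue
  process F: level=0
    F->D: in-degree(D)=1, level(D)>=1
  process H: level=0
    H->D: in-degree(D)=0, level(D)=1, enqueue
  process C: level=1
  process A: level=1
    A->G: in-degree(G)=0, level(G)=2, enqueue
  process D: level=1
  process G: level=2
All levels: A:1, B:0, C:1, D:1, E:0, F:0, G:2, H:0

Answer: A:1, B:0, C:1, D:1, E:0, F:0, G:2, H:0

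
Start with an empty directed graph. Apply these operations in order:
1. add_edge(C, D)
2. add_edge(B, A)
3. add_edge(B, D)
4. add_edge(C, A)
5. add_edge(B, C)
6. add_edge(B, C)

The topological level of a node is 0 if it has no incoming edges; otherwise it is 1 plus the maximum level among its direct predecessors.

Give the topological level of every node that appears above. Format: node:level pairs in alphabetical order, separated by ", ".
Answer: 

Answer: A:2, B:0, C:1, D:2

Derivation:
Op 1: add_edge(C, D). Edges now: 1
Op 2: add_edge(B, A). Edges now: 2
Op 3: add_edge(B, D). Edges now: 3
Op 4: add_edge(C, A). Edges now: 4
Op 5: add_edge(B, C). Edges now: 5
Op 6: add_edge(B, C) (duplicate, no change). Edges now: 5
Compute levels (Kahn BFS):
  sources (in-degree 0): B
  process B: level=0
    B->A: in-degree(A)=1, level(A)>=1
    B->C: in-degree(C)=0, level(C)=1, enqueue
    B->D: in-degree(D)=1, level(D)>=1
  process C: level=1
    C->A: in-degree(A)=0, level(A)=2, enqueue
    C->D: in-degree(D)=0, level(D)=2, enqueue
  process A: level=2
  process D: level=2
All levels: A:2, B:0, C:1, D:2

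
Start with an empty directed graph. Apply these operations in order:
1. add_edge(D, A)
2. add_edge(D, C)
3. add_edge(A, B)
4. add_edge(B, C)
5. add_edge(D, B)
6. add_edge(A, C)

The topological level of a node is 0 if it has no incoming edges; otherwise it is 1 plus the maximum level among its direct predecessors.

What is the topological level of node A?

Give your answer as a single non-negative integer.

Op 1: add_edge(D, A). Edges now: 1
Op 2: add_edge(D, C). Edges now: 2
Op 3: add_edge(A, B). Edges now: 3
Op 4: add_edge(B, C). Edges now: 4
Op 5: add_edge(D, B). Edges now: 5
Op 6: add_edge(A, C). Edges now: 6
Compute levels (Kahn BFS):
  sources (in-degree 0): D
  process D: level=0
    D->A: in-degree(A)=0, level(A)=1, enqueue
    D->B: in-degree(B)=1, level(B)>=1
    D->C: in-degree(C)=2, level(C)>=1
  process A: level=1
    A->B: in-degree(B)=0, level(B)=2, enqueue
    A->C: in-degree(C)=1, level(C)>=2
  process B: level=2
    B->C: in-degree(C)=0, level(C)=3, enqueue
  process C: level=3
All levels: A:1, B:2, C:3, D:0
level(A) = 1

Answer: 1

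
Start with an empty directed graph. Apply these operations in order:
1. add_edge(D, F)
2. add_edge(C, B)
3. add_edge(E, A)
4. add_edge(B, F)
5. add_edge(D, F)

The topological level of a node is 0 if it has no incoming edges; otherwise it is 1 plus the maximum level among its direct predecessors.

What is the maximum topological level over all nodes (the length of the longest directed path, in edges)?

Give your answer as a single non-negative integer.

Answer: 2

Derivation:
Op 1: add_edge(D, F). Edges now: 1
Op 2: add_edge(C, B). Edges now: 2
Op 3: add_edge(E, A). Edges now: 3
Op 4: add_edge(B, F). Edges now: 4
Op 5: add_edge(D, F) (duplicate, no change). Edges now: 4
Compute levels (Kahn BFS):
  sources (in-degree 0): C, D, E
  process C: level=0
    C->B: in-degree(B)=0, level(B)=1, enqueue
  process D: level=0
    D->F: in-degree(F)=1, level(F)>=1
  process E: level=0
    E->A: in-degree(A)=0, level(A)=1, enqueue
  process B: level=1
    B->F: in-degree(F)=0, level(F)=2, enqueue
  process A: level=1
  process F: level=2
All levels: A:1, B:1, C:0, D:0, E:0, F:2
max level = 2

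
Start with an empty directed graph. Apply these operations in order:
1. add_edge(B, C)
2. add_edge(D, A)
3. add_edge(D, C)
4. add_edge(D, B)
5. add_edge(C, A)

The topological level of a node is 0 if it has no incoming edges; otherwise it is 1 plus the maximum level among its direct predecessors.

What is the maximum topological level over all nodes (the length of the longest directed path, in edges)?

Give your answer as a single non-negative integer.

Op 1: add_edge(B, C). Edges now: 1
Op 2: add_edge(D, A). Edges now: 2
Op 3: add_edge(D, C). Edges now: 3
Op 4: add_edge(D, B). Edges now: 4
Op 5: add_edge(C, A). Edges now: 5
Compute levels (Kahn BFS):
  sources (in-degree 0): D
  process D: level=0
    D->A: in-degree(A)=1, level(A)>=1
    D->B: in-degree(B)=0, level(B)=1, enqueue
    D->C: in-degree(C)=1, level(C)>=1
  process B: level=1
    B->C: in-degree(C)=0, level(C)=2, enqueue
  process C: level=2
    C->A: in-degree(A)=0, level(A)=3, enqueue
  process A: level=3
All levels: A:3, B:1, C:2, D:0
max level = 3

Answer: 3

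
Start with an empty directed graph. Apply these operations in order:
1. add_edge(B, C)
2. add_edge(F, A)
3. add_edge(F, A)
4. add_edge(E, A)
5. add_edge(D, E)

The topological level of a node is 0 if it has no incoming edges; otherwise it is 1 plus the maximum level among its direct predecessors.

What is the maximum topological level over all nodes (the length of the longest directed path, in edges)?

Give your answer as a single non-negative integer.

Op 1: add_edge(B, C). Edges now: 1
Op 2: add_edge(F, A). Edges now: 2
Op 3: add_edge(F, A) (duplicate, no change). Edges now: 2
Op 4: add_edge(E, A). Edges now: 3
Op 5: add_edge(D, E). Edges now: 4
Compute levels (Kahn BFS):
  sources (in-degree 0): B, D, F
  process B: level=0
    B->C: in-degree(C)=0, level(C)=1, enqueue
  process D: level=0
    D->E: in-degree(E)=0, level(E)=1, enqueue
  process F: level=0
    F->A: in-degree(A)=1, level(A)>=1
  process C: level=1
  process E: level=1
    E->A: in-degree(A)=0, level(A)=2, enqueue
  process A: level=2
All levels: A:2, B:0, C:1, D:0, E:1, F:0
max level = 2

Answer: 2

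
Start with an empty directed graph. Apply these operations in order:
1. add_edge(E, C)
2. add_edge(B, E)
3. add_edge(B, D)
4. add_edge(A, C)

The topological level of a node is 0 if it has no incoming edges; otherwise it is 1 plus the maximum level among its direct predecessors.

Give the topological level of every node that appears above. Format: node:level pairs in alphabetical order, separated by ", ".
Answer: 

Answer: A:0, B:0, C:2, D:1, E:1

Derivation:
Op 1: add_edge(E, C). Edges now: 1
Op 2: add_edge(B, E). Edges now: 2
Op 3: add_edge(B, D). Edges now: 3
Op 4: add_edge(A, C). Edges now: 4
Compute levels (Kahn BFS):
  sources (in-degree 0): A, B
  process A: level=0
    A->C: in-degree(C)=1, level(C)>=1
  process B: level=0
    B->D: in-degree(D)=0, level(D)=1, enqueue
    B->E: in-degree(E)=0, level(E)=1, enqueue
  process D: level=1
  process E: level=1
    E->C: in-degree(C)=0, level(C)=2, enqueue
  process C: level=2
All levels: A:0, B:0, C:2, D:1, E:1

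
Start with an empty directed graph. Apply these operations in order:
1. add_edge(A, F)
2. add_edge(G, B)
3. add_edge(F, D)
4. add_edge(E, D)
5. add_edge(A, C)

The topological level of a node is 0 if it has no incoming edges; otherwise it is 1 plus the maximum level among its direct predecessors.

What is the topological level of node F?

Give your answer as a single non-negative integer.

Op 1: add_edge(A, F). Edges now: 1
Op 2: add_edge(G, B). Edges now: 2
Op 3: add_edge(F, D). Edges now: 3
Op 4: add_edge(E, D). Edges now: 4
Op 5: add_edge(A, C). Edges now: 5
Compute levels (Kahn BFS):
  sources (in-degree 0): A, E, G
  process A: level=0
    A->C: in-degree(C)=0, level(C)=1, enqueue
    A->F: in-degree(F)=0, level(F)=1, enqueue
  process E: level=0
    E->D: in-degree(D)=1, level(D)>=1
  process G: level=0
    G->B: in-degree(B)=0, level(B)=1, enqueue
  process C: level=1
  process F: level=1
    F->D: in-degree(D)=0, level(D)=2, enqueue
  process B: level=1
  process D: level=2
All levels: A:0, B:1, C:1, D:2, E:0, F:1, G:0
level(F) = 1

Answer: 1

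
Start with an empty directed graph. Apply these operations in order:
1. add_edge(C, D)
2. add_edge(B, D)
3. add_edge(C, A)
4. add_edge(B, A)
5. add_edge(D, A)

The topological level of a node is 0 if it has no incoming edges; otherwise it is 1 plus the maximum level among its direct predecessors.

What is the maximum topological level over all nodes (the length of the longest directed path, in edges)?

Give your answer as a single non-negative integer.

Op 1: add_edge(C, D). Edges now: 1
Op 2: add_edge(B, D). Edges now: 2
Op 3: add_edge(C, A). Edges now: 3
Op 4: add_edge(B, A). Edges now: 4
Op 5: add_edge(D, A). Edges now: 5
Compute levels (Kahn BFS):
  sources (in-degree 0): B, C
  process B: level=0
    B->A: in-degree(A)=2, level(A)>=1
    B->D: in-degree(D)=1, level(D)>=1
  process C: level=0
    C->A: in-degree(A)=1, level(A)>=1
    C->D: in-degree(D)=0, level(D)=1, enqueue
  process D: level=1
    D->A: in-degree(A)=0, level(A)=2, enqueue
  process A: level=2
All levels: A:2, B:0, C:0, D:1
max level = 2

Answer: 2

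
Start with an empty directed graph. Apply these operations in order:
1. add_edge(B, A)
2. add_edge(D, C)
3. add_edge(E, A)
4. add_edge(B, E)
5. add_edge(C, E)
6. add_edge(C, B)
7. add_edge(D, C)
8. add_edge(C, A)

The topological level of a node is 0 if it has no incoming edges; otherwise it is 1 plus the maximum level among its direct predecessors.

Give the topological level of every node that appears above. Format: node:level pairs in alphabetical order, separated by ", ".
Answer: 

Op 1: add_edge(B, A). Edges now: 1
Op 2: add_edge(D, C). Edges now: 2
Op 3: add_edge(E, A). Edges now: 3
Op 4: add_edge(B, E). Edges now: 4
Op 5: add_edge(C, E). Edges now: 5
Op 6: add_edge(C, B). Edges now: 6
Op 7: add_edge(D, C) (duplicate, no change). Edges now: 6
Op 8: add_edge(C, A). Edges now: 7
Compute levels (Kahn BFS):
  sources (in-degree 0): D
  process D: level=0
    D->C: in-degree(C)=0, level(C)=1, enqueue
  process C: level=1
    C->A: in-degree(A)=2, level(A)>=2
    C->B: in-degree(B)=0, level(B)=2, enqueue
    C->E: in-degree(E)=1, level(E)>=2
  process B: level=2
    B->A: in-degree(A)=1, level(A)>=3
    B->E: in-degree(E)=0, level(E)=3, enqueue
  process E: level=3
    E->A: in-degree(A)=0, level(A)=4, enqueue
  process A: level=4
All levels: A:4, B:2, C:1, D:0, E:3

Answer: A:4, B:2, C:1, D:0, E:3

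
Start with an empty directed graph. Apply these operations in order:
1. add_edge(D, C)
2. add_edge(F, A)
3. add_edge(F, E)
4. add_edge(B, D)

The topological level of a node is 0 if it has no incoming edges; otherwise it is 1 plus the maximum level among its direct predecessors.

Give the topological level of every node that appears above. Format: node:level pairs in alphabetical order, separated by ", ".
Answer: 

Answer: A:1, B:0, C:2, D:1, E:1, F:0

Derivation:
Op 1: add_edge(D, C). Edges now: 1
Op 2: add_edge(F, A). Edges now: 2
Op 3: add_edge(F, E). Edges now: 3
Op 4: add_edge(B, D). Edges now: 4
Compute levels (Kahn BFS):
  sources (in-degree 0): B, F
  process B: level=0
    B->D: in-degree(D)=0, level(D)=1, enqueue
  process F: level=0
    F->A: in-degree(A)=0, level(A)=1, enqueue
    F->E: in-degree(E)=0, level(E)=1, enqueue
  process D: level=1
    D->C: in-degree(C)=0, level(C)=2, enqueue
  process A: level=1
  process E: level=1
  process C: level=2
All levels: A:1, B:0, C:2, D:1, E:1, F:0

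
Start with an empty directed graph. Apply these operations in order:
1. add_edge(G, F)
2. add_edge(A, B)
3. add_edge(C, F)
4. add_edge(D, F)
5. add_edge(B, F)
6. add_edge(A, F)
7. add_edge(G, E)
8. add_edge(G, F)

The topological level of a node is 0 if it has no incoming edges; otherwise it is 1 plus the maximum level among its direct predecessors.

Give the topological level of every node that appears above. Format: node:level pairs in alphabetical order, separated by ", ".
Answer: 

Answer: A:0, B:1, C:0, D:0, E:1, F:2, G:0

Derivation:
Op 1: add_edge(G, F). Edges now: 1
Op 2: add_edge(A, B). Edges now: 2
Op 3: add_edge(C, F). Edges now: 3
Op 4: add_edge(D, F). Edges now: 4
Op 5: add_edge(B, F). Edges now: 5
Op 6: add_edge(A, F). Edges now: 6
Op 7: add_edge(G, E). Edges now: 7
Op 8: add_edge(G, F) (duplicate, no change). Edges now: 7
Compute levels (Kahn BFS):
  sources (in-degree 0): A, C, D, G
  process A: level=0
    A->B: in-degree(B)=0, level(B)=1, enqueue
    A->F: in-degree(F)=4, level(F)>=1
  process C: level=0
    C->F: in-degree(F)=3, level(F)>=1
  process D: level=0
    D->F: in-degree(F)=2, level(F)>=1
  process G: level=0
    G->E: in-degree(E)=0, level(E)=1, enqueue
    G->F: in-degree(F)=1, level(F)>=1
  process B: level=1
    B->F: in-degree(F)=0, level(F)=2, enqueue
  process E: level=1
  process F: level=2
All levels: A:0, B:1, C:0, D:0, E:1, F:2, G:0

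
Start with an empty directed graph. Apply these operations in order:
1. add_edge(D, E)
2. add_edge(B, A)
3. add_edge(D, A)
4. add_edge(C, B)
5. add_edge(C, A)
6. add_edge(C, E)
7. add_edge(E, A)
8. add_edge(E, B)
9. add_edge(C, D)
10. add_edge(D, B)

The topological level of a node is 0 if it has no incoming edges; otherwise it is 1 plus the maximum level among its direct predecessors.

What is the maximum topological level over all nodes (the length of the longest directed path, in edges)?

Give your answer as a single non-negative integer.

Op 1: add_edge(D, E). Edges now: 1
Op 2: add_edge(B, A). Edges now: 2
Op 3: add_edge(D, A). Edges now: 3
Op 4: add_edge(C, B). Edges now: 4
Op 5: add_edge(C, A). Edges now: 5
Op 6: add_edge(C, E). Edges now: 6
Op 7: add_edge(E, A). Edges now: 7
Op 8: add_edge(E, B). Edges now: 8
Op 9: add_edge(C, D). Edges now: 9
Op 10: add_edge(D, B). Edges now: 10
Compute levels (Kahn BFS):
  sources (in-degree 0): C
  process C: level=0
    C->A: in-degree(A)=3, level(A)>=1
    C->B: in-degree(B)=2, level(B)>=1
    C->D: in-degree(D)=0, level(D)=1, enqueue
    C->E: in-degree(E)=1, level(E)>=1
  process D: level=1
    D->A: in-degree(A)=2, level(A)>=2
    D->B: in-degree(B)=1, level(B)>=2
    D->E: in-degree(E)=0, level(E)=2, enqueue
  process E: level=2
    E->A: in-degree(A)=1, level(A)>=3
    E->B: in-degree(B)=0, level(B)=3, enqueue
  process B: level=3
    B->A: in-degree(A)=0, level(A)=4, enqueue
  process A: level=4
All levels: A:4, B:3, C:0, D:1, E:2
max level = 4

Answer: 4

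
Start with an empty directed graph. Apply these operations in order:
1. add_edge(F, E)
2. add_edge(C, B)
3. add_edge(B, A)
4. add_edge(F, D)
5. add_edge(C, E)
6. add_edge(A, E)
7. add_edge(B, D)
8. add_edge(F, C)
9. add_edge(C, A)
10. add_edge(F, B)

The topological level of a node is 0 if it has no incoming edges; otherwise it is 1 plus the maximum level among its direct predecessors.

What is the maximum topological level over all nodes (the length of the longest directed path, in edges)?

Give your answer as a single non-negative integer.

Op 1: add_edge(F, E). Edges now: 1
Op 2: add_edge(C, B). Edges now: 2
Op 3: add_edge(B, A). Edges now: 3
Op 4: add_edge(F, D). Edges now: 4
Op 5: add_edge(C, E). Edges now: 5
Op 6: add_edge(A, E). Edges now: 6
Op 7: add_edge(B, D). Edges now: 7
Op 8: add_edge(F, C). Edges now: 8
Op 9: add_edge(C, A). Edges now: 9
Op 10: add_edge(F, B). Edges now: 10
Compute levels (Kahn BFS):
  sources (in-degree 0): F
  process F: level=0
    F->B: in-degree(B)=1, level(B)>=1
    F->C: in-degree(C)=0, level(C)=1, enqueue
    F->D: in-degree(D)=1, level(D)>=1
    F->E: in-degree(E)=2, level(E)>=1
  process C: level=1
    C->A: in-degree(A)=1, level(A)>=2
    C->B: in-degree(B)=0, level(B)=2, enqueue
    C->E: in-degree(E)=1, level(E)>=2
  process B: level=2
    B->A: in-degree(A)=0, level(A)=3, enqueue
    B->D: in-degree(D)=0, level(D)=3, enqueue
  process A: level=3
    A->E: in-degree(E)=0, level(E)=4, enqueue
  process D: level=3
  process E: level=4
All levels: A:3, B:2, C:1, D:3, E:4, F:0
max level = 4

Answer: 4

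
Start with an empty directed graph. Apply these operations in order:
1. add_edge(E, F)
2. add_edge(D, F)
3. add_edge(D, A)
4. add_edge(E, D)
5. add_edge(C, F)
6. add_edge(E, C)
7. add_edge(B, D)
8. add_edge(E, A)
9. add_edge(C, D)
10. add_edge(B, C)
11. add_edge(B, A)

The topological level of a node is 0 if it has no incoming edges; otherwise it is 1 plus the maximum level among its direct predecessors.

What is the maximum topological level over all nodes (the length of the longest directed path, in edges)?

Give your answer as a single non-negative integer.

Op 1: add_edge(E, F). Edges now: 1
Op 2: add_edge(D, F). Edges now: 2
Op 3: add_edge(D, A). Edges now: 3
Op 4: add_edge(E, D). Edges now: 4
Op 5: add_edge(C, F). Edges now: 5
Op 6: add_edge(E, C). Edges now: 6
Op 7: add_edge(B, D). Edges now: 7
Op 8: add_edge(E, A). Edges now: 8
Op 9: add_edge(C, D). Edges now: 9
Op 10: add_edge(B, C). Edges now: 10
Op 11: add_edge(B, A). Edges now: 11
Compute levels (Kahn BFS):
  sources (in-degree 0): B, E
  process B: level=0
    B->A: in-degree(A)=2, level(A)>=1
    B->C: in-degree(C)=1, level(C)>=1
    B->D: in-degree(D)=2, level(D)>=1
  process E: level=0
    E->A: in-degree(A)=1, level(A)>=1
    E->C: in-degree(C)=0, level(C)=1, enqueue
    E->D: in-degree(D)=1, level(D)>=1
    E->F: in-degree(F)=2, level(F)>=1
  process C: level=1
    C->D: in-degree(D)=0, level(D)=2, enqueue
    C->F: in-degree(F)=1, level(F)>=2
  process D: level=2
    D->A: in-degree(A)=0, level(A)=3, enqueue
    D->F: in-degree(F)=0, level(F)=3, enqueue
  process A: level=3
  process F: level=3
All levels: A:3, B:0, C:1, D:2, E:0, F:3
max level = 3

Answer: 3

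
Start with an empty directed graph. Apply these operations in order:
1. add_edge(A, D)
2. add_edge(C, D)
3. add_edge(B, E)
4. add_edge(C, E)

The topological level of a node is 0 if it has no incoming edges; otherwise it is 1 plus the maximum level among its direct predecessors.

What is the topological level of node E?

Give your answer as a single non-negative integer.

Op 1: add_edge(A, D). Edges now: 1
Op 2: add_edge(C, D). Edges now: 2
Op 3: add_edge(B, E). Edges now: 3
Op 4: add_edge(C, E). Edges now: 4
Compute levels (Kahn BFS):
  sources (in-degree 0): A, B, C
  process A: level=0
    A->D: in-degree(D)=1, level(D)>=1
  process B: level=0
    B->E: in-degree(E)=1, level(E)>=1
  process C: level=0
    C->D: in-degree(D)=0, level(D)=1, enqueue
    C->E: in-degree(E)=0, level(E)=1, enqueue
  process D: level=1
  process E: level=1
All levels: A:0, B:0, C:0, D:1, E:1
level(E) = 1

Answer: 1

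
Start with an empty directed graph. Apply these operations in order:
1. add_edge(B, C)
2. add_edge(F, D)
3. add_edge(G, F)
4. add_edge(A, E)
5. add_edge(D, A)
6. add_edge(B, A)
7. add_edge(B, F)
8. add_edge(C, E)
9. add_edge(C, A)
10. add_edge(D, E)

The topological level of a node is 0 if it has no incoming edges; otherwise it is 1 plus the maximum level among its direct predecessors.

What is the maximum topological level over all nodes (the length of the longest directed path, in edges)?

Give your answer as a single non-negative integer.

Answer: 4

Derivation:
Op 1: add_edge(B, C). Edges now: 1
Op 2: add_edge(F, D). Edges now: 2
Op 3: add_edge(G, F). Edges now: 3
Op 4: add_edge(A, E). Edges now: 4
Op 5: add_edge(D, A). Edges now: 5
Op 6: add_edge(B, A). Edges now: 6
Op 7: add_edge(B, F). Edges now: 7
Op 8: add_edge(C, E). Edges now: 8
Op 9: add_edge(C, A). Edges now: 9
Op 10: add_edge(D, E). Edges now: 10
Compute levels (Kahn BFS):
  sources (in-degree 0): B, G
  process B: level=0
    B->A: in-degree(A)=2, level(A)>=1
    B->C: in-degree(C)=0, level(C)=1, enqueue
    B->F: in-degree(F)=1, level(F)>=1
  process G: level=0
    G->F: in-degree(F)=0, level(F)=1, enqueue
  process C: level=1
    C->A: in-degree(A)=1, level(A)>=2
    C->E: in-degree(E)=2, level(E)>=2
  process F: level=1
    F->D: in-degree(D)=0, level(D)=2, enqueue
  process D: level=2
    D->A: in-degree(A)=0, level(A)=3, enqueue
    D->E: in-degree(E)=1, level(E)>=3
  process A: level=3
    A->E: in-degree(E)=0, level(E)=4, enqueue
  process E: level=4
All levels: A:3, B:0, C:1, D:2, E:4, F:1, G:0
max level = 4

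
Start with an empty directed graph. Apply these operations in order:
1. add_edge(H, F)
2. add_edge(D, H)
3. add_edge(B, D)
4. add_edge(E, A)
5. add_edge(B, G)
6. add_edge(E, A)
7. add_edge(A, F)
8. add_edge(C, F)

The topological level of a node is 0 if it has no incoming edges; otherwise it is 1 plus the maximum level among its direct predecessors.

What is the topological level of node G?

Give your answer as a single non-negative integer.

Answer: 1

Derivation:
Op 1: add_edge(H, F). Edges now: 1
Op 2: add_edge(D, H). Edges now: 2
Op 3: add_edge(B, D). Edges now: 3
Op 4: add_edge(E, A). Edges now: 4
Op 5: add_edge(B, G). Edges now: 5
Op 6: add_edge(E, A) (duplicate, no change). Edges now: 5
Op 7: add_edge(A, F). Edges now: 6
Op 8: add_edge(C, F). Edges now: 7
Compute levels (Kahn BFS):
  sources (in-degree 0): B, C, E
  process B: level=0
    B->D: in-degree(D)=0, level(D)=1, enqueue
    B->G: in-degree(G)=0, level(G)=1, enqueue
  process C: level=0
    C->F: in-degree(F)=2, level(F)>=1
  process E: level=0
    E->A: in-degree(A)=0, level(A)=1, enqueue
  process D: level=1
    D->H: in-degree(H)=0, level(H)=2, enqueue
  process G: level=1
  process A: level=1
    A->F: in-degree(F)=1, level(F)>=2
  process H: level=2
    H->F: in-degree(F)=0, level(F)=3, enqueue
  process F: level=3
All levels: A:1, B:0, C:0, D:1, E:0, F:3, G:1, H:2
level(G) = 1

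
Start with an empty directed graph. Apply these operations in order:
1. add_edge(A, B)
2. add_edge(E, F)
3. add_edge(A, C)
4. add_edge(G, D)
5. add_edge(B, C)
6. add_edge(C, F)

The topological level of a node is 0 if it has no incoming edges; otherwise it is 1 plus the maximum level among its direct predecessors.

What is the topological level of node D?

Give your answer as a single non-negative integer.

Answer: 1

Derivation:
Op 1: add_edge(A, B). Edges now: 1
Op 2: add_edge(E, F). Edges now: 2
Op 3: add_edge(A, C). Edges now: 3
Op 4: add_edge(G, D). Edges now: 4
Op 5: add_edge(B, C). Edges now: 5
Op 6: add_edge(C, F). Edges now: 6
Compute levels (Kahn BFS):
  sources (in-degree 0): A, E, G
  process A: level=0
    A->B: in-degree(B)=0, level(B)=1, enqueue
    A->C: in-degree(C)=1, level(C)>=1
  process E: level=0
    E->F: in-degree(F)=1, level(F)>=1
  process G: level=0
    G->D: in-degree(D)=0, level(D)=1, enqueue
  process B: level=1
    B->C: in-degree(C)=0, level(C)=2, enqueue
  process D: level=1
  process C: level=2
    C->F: in-degree(F)=0, level(F)=3, enqueue
  process F: level=3
All levels: A:0, B:1, C:2, D:1, E:0, F:3, G:0
level(D) = 1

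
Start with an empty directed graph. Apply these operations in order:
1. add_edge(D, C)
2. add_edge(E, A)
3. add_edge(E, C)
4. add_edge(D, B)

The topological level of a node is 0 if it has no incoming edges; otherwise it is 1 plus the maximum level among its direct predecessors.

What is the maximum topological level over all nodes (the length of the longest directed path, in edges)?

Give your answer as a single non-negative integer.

Op 1: add_edge(D, C). Edges now: 1
Op 2: add_edge(E, A). Edges now: 2
Op 3: add_edge(E, C). Edges now: 3
Op 4: add_edge(D, B). Edges now: 4
Compute levels (Kahn BFS):
  sources (in-degree 0): D, E
  process D: level=0
    D->B: in-degree(B)=0, level(B)=1, enqueue
    D->C: in-degree(C)=1, level(C)>=1
  process E: level=0
    E->A: in-degree(A)=0, level(A)=1, enqueue
    E->C: in-degree(C)=0, level(C)=1, enqueue
  process B: level=1
  process A: level=1
  process C: level=1
All levels: A:1, B:1, C:1, D:0, E:0
max level = 1

Answer: 1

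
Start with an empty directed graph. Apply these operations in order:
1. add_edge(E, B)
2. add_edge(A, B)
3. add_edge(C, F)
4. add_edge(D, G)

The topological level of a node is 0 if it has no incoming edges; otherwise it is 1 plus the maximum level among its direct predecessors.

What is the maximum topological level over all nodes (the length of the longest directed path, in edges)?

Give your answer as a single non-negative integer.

Op 1: add_edge(E, B). Edges now: 1
Op 2: add_edge(A, B). Edges now: 2
Op 3: add_edge(C, F). Edges now: 3
Op 4: add_edge(D, G). Edges now: 4
Compute levels (Kahn BFS):
  sources (in-degree 0): A, C, D, E
  process A: level=0
    A->B: in-degree(B)=1, level(B)>=1
  process C: level=0
    C->F: in-degree(F)=0, level(F)=1, enqueue
  process D: level=0
    D->G: in-degree(G)=0, level(G)=1, enqueue
  process E: level=0
    E->B: in-degree(B)=0, level(B)=1, enqueue
  process F: level=1
  process G: level=1
  process B: level=1
All levels: A:0, B:1, C:0, D:0, E:0, F:1, G:1
max level = 1

Answer: 1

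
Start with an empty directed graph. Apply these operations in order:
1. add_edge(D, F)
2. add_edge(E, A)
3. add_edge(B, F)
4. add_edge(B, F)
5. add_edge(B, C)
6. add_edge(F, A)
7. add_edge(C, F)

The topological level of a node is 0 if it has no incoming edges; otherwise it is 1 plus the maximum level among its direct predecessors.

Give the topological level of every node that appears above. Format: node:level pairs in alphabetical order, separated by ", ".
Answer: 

Answer: A:3, B:0, C:1, D:0, E:0, F:2

Derivation:
Op 1: add_edge(D, F). Edges now: 1
Op 2: add_edge(E, A). Edges now: 2
Op 3: add_edge(B, F). Edges now: 3
Op 4: add_edge(B, F) (duplicate, no change). Edges now: 3
Op 5: add_edge(B, C). Edges now: 4
Op 6: add_edge(F, A). Edges now: 5
Op 7: add_edge(C, F). Edges now: 6
Compute levels (Kahn BFS):
  sources (in-degree 0): B, D, E
  process B: level=0
    B->C: in-degree(C)=0, level(C)=1, enqueue
    B->F: in-degree(F)=2, level(F)>=1
  process D: level=0
    D->F: in-degree(F)=1, level(F)>=1
  process E: level=0
    E->A: in-degree(A)=1, level(A)>=1
  process C: level=1
    C->F: in-degree(F)=0, level(F)=2, enqueue
  process F: level=2
    F->A: in-degree(A)=0, level(A)=3, enqueue
  process A: level=3
All levels: A:3, B:0, C:1, D:0, E:0, F:2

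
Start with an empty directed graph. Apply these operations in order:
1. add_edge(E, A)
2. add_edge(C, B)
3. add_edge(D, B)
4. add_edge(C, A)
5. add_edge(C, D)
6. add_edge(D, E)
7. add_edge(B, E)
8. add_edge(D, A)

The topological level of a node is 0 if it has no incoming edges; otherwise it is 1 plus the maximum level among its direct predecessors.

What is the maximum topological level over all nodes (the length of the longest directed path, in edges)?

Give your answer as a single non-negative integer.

Op 1: add_edge(E, A). Edges now: 1
Op 2: add_edge(C, B). Edges now: 2
Op 3: add_edge(D, B). Edges now: 3
Op 4: add_edge(C, A). Edges now: 4
Op 5: add_edge(C, D). Edges now: 5
Op 6: add_edge(D, E). Edges now: 6
Op 7: add_edge(B, E). Edges now: 7
Op 8: add_edge(D, A). Edges now: 8
Compute levels (Kahn BFS):
  sources (in-degree 0): C
  process C: level=0
    C->A: in-degree(A)=2, level(A)>=1
    C->B: in-degree(B)=1, level(B)>=1
    C->D: in-degree(D)=0, level(D)=1, enqueue
  process D: level=1
    D->A: in-degree(A)=1, level(A)>=2
    D->B: in-degree(B)=0, level(B)=2, enqueue
    D->E: in-degree(E)=1, level(E)>=2
  process B: level=2
    B->E: in-degree(E)=0, level(E)=3, enqueue
  process E: level=3
    E->A: in-degree(A)=0, level(A)=4, enqueue
  process A: level=4
All levels: A:4, B:2, C:0, D:1, E:3
max level = 4

Answer: 4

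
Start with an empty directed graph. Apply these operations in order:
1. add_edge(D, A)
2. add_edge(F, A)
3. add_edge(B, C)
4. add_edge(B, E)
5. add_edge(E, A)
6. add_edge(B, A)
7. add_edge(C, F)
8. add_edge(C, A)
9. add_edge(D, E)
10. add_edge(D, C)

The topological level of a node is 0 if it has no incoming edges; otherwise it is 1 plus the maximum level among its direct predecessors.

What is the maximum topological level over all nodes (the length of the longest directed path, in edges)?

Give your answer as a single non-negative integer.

Op 1: add_edge(D, A). Edges now: 1
Op 2: add_edge(F, A). Edges now: 2
Op 3: add_edge(B, C). Edges now: 3
Op 4: add_edge(B, E). Edges now: 4
Op 5: add_edge(E, A). Edges now: 5
Op 6: add_edge(B, A). Edges now: 6
Op 7: add_edge(C, F). Edges now: 7
Op 8: add_edge(C, A). Edges now: 8
Op 9: add_edge(D, E). Edges now: 9
Op 10: add_edge(D, C). Edges now: 10
Compute levels (Kahn BFS):
  sources (in-degree 0): B, D
  process B: level=0
    B->A: in-degree(A)=4, level(A)>=1
    B->C: in-degree(C)=1, level(C)>=1
    B->E: in-degree(E)=1, level(E)>=1
  process D: level=0
    D->A: in-degree(A)=3, level(A)>=1
    D->C: in-degree(C)=0, level(C)=1, enqueue
    D->E: in-degree(E)=0, level(E)=1, enqueue
  process C: level=1
    C->A: in-degree(A)=2, level(A)>=2
    C->F: in-degree(F)=0, level(F)=2, enqueue
  process E: level=1
    E->A: in-degree(A)=1, level(A)>=2
  process F: level=2
    F->A: in-degree(A)=0, level(A)=3, enqueue
  process A: level=3
All levels: A:3, B:0, C:1, D:0, E:1, F:2
max level = 3

Answer: 3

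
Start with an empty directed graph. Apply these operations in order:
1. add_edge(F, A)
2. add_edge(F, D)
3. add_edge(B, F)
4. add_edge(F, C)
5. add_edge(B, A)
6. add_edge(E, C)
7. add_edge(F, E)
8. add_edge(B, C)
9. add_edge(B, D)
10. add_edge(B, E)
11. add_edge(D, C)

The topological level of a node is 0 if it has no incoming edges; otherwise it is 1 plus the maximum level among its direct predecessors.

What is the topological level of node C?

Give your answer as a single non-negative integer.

Answer: 3

Derivation:
Op 1: add_edge(F, A). Edges now: 1
Op 2: add_edge(F, D). Edges now: 2
Op 3: add_edge(B, F). Edges now: 3
Op 4: add_edge(F, C). Edges now: 4
Op 5: add_edge(B, A). Edges now: 5
Op 6: add_edge(E, C). Edges now: 6
Op 7: add_edge(F, E). Edges now: 7
Op 8: add_edge(B, C). Edges now: 8
Op 9: add_edge(B, D). Edges now: 9
Op 10: add_edge(B, E). Edges now: 10
Op 11: add_edge(D, C). Edges now: 11
Compute levels (Kahn BFS):
  sources (in-degree 0): B
  process B: level=0
    B->A: in-degree(A)=1, level(A)>=1
    B->C: in-degree(C)=3, level(C)>=1
    B->D: in-degree(D)=1, level(D)>=1
    B->E: in-degree(E)=1, level(E)>=1
    B->F: in-degree(F)=0, level(F)=1, enqueue
  process F: level=1
    F->A: in-degree(A)=0, level(A)=2, enqueue
    F->C: in-degree(C)=2, level(C)>=2
    F->D: in-degree(D)=0, level(D)=2, enqueue
    F->E: in-degree(E)=0, level(E)=2, enqueue
  process A: level=2
  process D: level=2
    D->C: in-degree(C)=1, level(C)>=3
  process E: level=2
    E->C: in-degree(C)=0, level(C)=3, enqueue
  process C: level=3
All levels: A:2, B:0, C:3, D:2, E:2, F:1
level(C) = 3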